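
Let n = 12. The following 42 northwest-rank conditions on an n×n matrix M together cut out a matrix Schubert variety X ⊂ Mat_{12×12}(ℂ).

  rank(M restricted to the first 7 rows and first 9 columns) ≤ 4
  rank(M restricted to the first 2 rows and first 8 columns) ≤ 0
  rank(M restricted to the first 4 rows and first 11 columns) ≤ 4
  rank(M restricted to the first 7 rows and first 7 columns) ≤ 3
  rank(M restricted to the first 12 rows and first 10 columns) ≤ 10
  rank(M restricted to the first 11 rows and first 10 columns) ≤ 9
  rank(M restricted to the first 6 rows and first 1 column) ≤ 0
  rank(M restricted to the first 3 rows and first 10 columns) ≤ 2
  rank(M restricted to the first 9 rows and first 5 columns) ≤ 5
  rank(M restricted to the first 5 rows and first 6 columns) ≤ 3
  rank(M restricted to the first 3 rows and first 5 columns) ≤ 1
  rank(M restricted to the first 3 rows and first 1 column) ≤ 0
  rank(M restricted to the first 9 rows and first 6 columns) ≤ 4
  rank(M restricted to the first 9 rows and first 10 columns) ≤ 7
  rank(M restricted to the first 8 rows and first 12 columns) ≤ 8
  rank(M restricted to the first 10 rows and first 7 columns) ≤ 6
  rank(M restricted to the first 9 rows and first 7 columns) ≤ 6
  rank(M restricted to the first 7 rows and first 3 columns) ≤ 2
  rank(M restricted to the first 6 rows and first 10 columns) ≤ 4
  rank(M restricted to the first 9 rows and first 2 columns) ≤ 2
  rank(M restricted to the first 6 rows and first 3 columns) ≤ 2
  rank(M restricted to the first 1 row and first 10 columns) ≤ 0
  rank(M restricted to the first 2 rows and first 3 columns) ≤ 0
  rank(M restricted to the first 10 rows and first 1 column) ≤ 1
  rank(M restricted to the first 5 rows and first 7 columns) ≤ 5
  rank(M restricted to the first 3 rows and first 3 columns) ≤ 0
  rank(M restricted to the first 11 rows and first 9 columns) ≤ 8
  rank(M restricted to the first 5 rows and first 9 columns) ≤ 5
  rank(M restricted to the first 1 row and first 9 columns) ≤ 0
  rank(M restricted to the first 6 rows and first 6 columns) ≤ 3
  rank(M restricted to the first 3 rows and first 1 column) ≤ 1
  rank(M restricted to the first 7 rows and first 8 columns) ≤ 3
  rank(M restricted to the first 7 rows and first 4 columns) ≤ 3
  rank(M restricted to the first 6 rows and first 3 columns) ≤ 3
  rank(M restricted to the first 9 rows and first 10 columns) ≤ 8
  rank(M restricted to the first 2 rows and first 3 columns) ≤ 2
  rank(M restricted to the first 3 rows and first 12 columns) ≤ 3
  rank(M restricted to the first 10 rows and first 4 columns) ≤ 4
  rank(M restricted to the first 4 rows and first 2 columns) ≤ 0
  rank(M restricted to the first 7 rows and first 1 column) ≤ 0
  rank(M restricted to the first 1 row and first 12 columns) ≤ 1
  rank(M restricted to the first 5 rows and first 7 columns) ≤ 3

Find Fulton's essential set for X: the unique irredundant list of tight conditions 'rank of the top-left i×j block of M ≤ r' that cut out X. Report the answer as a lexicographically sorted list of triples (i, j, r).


Computing R[i][j] = min implied NW-rank bound (n=12, 42 conditions):

  R[1]: 0  0  0  0  0  0  0  0  0  0  1  1
  R[2]: 0  0  0  0  0  0  0  0  1  1  2  2
  R[3]: 0  0  0  1  1  1  1  1  2  2  3  3
  R[4]: 0  0  1  2  2  2  2  2  3  3  4  4
  R[5]: 0  1  2  3  3  3  3  3  4  4  5  5
  R[6]: 0  1  2  3  3  3  3  3  4  4  5  6
  R[7]: 0  1  2  3  3  3  3  3  4  5  6  7
  R[8]: 1  2  3  4  4  4  4  4  5  6  7  8
  R[9]: 1  2  3  4  4  4  5  5  6  7  8  9
  R[10]: 1  2  3  4  5  5  6  6  7  8  9  10
  R[11]: 1  2  3  4  5  6  7  7  8  9  10  11
  R[12]: 1  2  3  4  5  6  7  8  9  10  11  12

giving w = (11, 9, 4, 3, 2, 12, 10, 1, 7, 5, 6, 8) via Δ²R.

Fulton essential set (8 of the 37 Rothe cells):

[(1, 10, 0), (2, 8, 0), (3, 3, 0), (4, 2, 0), (6, 10, 4), (7, 1, 0), (7, 8, 3), (9, 6, 4)]


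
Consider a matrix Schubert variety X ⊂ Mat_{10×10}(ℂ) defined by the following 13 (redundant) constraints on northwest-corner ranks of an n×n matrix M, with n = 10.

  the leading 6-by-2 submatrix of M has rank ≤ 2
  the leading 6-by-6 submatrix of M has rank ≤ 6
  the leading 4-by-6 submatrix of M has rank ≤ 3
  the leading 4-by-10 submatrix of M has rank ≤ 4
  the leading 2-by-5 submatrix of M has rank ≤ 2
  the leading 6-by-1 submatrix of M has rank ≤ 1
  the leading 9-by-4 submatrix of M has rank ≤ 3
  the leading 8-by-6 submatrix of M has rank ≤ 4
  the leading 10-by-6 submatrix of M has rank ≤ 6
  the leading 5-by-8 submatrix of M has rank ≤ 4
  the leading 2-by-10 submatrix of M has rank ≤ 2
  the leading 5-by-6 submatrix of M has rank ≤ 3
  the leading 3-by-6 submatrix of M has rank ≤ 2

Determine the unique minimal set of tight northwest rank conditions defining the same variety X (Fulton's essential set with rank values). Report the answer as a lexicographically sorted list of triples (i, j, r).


Rank table r_w(10×10) implied by the 13 constraints:

  row 1: 1, 1, 1, 1, 1, 1, 1, 1, 1, 1
  row 2: 1, 2, 2, 2, 2, 2, 2, 2, 2, 2
  row 3: 1, 2, 2, 2, 2, 2, 3, 3, 3, 3
  row 4: 1, 2, 3, 3, 3, 3, 4, 4, 4, 4
  row 5: 1, 2, 3, 3, 3, 3, 4, 4, 5, 5
  row 6: 1, 2, 3, 3, 4, 4, 5, 5, 6, 6
  row 7: 1, 2, 3, 3, 4, 4, 5, 6, 7, 7
  row 8: 1, 2, 3, 3, 4, 4, 5, 6, 7, 8
  row 9: 1, 2, 3, 3, 4, 5, 6, 7, 8, 9
  row 10: 1, 2, 3, 4, 5, 6, 7, 8, 9, 10

hence w(1..10) = (1, 2, 7, 3, 9, 5, 8, 10, 6, 4).

D(w) has 14 cells with 5 SE-corners; essential set:

[(3, 6, 2), (5, 6, 3), (5, 8, 4), (8, 6, 4), (9, 4, 3)]


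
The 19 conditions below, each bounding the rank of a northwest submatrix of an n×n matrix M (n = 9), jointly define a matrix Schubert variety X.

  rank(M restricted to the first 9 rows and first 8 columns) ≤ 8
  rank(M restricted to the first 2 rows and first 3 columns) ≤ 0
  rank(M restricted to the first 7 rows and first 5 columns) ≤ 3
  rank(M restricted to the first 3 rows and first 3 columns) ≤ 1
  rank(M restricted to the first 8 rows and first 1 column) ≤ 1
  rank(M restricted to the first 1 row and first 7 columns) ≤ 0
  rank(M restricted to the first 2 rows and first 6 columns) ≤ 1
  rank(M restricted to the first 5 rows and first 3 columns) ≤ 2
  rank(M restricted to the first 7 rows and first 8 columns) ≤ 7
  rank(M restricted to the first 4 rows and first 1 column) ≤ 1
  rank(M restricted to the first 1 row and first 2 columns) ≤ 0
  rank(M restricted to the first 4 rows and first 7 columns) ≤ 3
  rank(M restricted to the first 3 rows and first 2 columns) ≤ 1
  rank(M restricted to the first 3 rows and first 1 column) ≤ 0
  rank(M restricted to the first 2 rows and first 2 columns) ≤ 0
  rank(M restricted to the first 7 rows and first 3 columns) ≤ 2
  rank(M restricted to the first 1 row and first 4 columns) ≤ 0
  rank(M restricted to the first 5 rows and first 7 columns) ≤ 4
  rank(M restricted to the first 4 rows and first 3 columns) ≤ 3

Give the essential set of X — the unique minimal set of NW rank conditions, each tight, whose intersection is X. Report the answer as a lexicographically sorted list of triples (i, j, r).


The tightest implied rank at each (i,j), from the 19 conditions:

  i=1: 0  0  0  0  0  0  0  1  1
  i=2: 0  0  0  1  1  1  1  2  2
  i=3: 0  1  1  2  2  2  2  3  3
  i=4: 1  2  2  3  3  3  3  4  4
  i=5: 1  2  2  3  3  4  4  5  5
  i=6: 1  2  2  3  3  4  5  6  6
  i=7: 1  2  2  3  3  4  5  6  7
  i=8: 1  2  3  4  4  5  6  7  8
  i=9: 1  2  3  4  5  6  7  8  9

reading off 1-entries of Δ²R: w = (8, 4, 2, 1, 6, 7, 9, 3, 5).

D(w) has 17 cells with 5 SE-corners; essential set:

[(1, 7, 0), (2, 3, 0), (3, 1, 0), (7, 3, 2), (7, 5, 3)]


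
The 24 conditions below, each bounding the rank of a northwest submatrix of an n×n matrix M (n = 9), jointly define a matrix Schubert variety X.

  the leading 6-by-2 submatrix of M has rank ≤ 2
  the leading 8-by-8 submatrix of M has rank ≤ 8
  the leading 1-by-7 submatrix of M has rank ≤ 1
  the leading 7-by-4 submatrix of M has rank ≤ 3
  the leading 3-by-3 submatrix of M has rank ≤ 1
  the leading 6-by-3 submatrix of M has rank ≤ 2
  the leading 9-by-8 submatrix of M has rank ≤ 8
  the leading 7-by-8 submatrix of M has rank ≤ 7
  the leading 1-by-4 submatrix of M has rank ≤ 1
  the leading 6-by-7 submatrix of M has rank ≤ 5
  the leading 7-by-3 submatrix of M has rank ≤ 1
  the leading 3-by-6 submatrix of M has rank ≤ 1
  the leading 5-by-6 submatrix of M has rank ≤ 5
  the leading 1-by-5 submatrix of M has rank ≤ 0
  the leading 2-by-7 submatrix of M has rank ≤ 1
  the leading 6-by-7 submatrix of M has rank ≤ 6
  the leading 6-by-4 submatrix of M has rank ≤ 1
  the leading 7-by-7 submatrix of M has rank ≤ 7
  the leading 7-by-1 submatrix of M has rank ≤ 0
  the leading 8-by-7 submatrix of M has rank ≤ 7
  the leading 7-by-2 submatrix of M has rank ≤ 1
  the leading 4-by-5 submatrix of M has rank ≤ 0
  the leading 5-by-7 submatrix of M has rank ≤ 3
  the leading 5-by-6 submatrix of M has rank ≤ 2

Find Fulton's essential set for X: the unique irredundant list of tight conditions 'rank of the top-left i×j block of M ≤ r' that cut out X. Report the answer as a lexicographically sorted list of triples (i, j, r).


The tightest implied rank at each (i,j), from the 24 conditions:

  R[1]: 0 | 0 | 0 | 0 | 0 | 1 | 1 | 1 | 1
  R[2]: 0 | 0 | 0 | 0 | 0 | 1 | 1 | 2 | 2
  R[3]: 0 | 0 | 0 | 0 | 0 | 1 | 2 | 3 | 3
  R[4]: 0 | 0 | 0 | 0 | 0 | 1 | 2 | 3 | 4
  R[5]: 0 | 1 | 1 | 1 | 1 | 2 | 3 | 4 | 5
  R[6]: 0 | 1 | 1 | 1 | 2 | 3 | 4 | 5 | 6
  R[7]: 0 | 1 | 1 | 2 | 3 | 4 | 5 | 6 | 7
  R[8]: 1 | 2 | 2 | 3 | 4 | 5 | 6 | 7 | 8
  R[9]: 1 | 2 | 3 | 4 | 5 | 6 | 7 | 8 | 9

reading off 1-entries of Δ²R: w = (6, 8, 7, 9, 2, 5, 4, 1, 3).

D(w) has 27 cells with 5 SE-corners; essential set:

[(2, 7, 1), (4, 5, 0), (6, 4, 1), (7, 1, 0), (7, 3, 1)]


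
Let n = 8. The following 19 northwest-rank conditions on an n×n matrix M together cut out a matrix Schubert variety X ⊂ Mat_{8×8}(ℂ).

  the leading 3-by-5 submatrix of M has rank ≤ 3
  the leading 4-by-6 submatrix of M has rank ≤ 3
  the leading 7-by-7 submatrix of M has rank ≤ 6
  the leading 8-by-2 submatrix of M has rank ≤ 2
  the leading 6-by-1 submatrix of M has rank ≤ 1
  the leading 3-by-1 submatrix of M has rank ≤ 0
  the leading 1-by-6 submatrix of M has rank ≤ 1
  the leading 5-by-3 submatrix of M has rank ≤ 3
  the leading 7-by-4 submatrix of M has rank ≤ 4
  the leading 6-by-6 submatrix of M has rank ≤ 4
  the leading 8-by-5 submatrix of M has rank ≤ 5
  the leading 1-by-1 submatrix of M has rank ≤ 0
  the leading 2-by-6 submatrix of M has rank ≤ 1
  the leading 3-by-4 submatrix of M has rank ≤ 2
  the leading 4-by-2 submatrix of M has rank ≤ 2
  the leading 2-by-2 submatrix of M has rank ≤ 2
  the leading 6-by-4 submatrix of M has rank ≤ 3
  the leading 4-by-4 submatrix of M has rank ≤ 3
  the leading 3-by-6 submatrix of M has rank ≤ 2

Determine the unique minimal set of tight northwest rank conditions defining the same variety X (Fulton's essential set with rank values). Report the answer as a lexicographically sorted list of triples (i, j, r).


Recovering R(i,j) via the rank-extension bound from the 19 conditions:

  i=1: 0 | 1 | 1 | 1 | 1 | 1 | 1 | 1
  i=2: 0 | 1 | 1 | 1 | 1 | 1 | 2 | 2
  i=3: 0 | 1 | 2 | 2 | 2 | 2 | 3 | 3
  i=4: 1 | 2 | 3 | 3 | 3 | 3 | 4 | 4
  i=5: 1 | 2 | 3 | 3 | 4 | 4 | 5 | 5
  i=6: 1 | 2 | 3 | 3 | 4 | 4 | 5 | 6
  i=7: 1 | 2 | 3 | 4 | 5 | 5 | 6 | 7
  i=8: 1 | 2 | 3 | 4 | 5 | 6 | 7 | 8

the unique w with this rank table is (2, 7, 3, 1, 5, 8, 4, 6).

Fulton essential set (4 of the 10 Rothe cells):

[(2, 6, 1), (3, 1, 0), (6, 4, 3), (6, 6, 4)]


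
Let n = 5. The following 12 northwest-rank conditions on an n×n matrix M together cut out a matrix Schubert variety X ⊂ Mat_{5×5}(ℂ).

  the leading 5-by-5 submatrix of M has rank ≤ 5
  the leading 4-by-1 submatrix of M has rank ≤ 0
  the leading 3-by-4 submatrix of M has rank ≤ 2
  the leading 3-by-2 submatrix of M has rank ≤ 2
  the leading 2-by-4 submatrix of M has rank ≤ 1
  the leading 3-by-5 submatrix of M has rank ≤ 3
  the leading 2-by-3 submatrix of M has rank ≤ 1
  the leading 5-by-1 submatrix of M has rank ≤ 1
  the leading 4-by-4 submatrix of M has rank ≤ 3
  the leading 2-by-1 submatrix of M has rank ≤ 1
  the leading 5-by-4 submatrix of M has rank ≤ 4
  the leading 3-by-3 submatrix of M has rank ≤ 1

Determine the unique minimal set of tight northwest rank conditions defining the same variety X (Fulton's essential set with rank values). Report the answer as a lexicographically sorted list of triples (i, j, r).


Rank table r_w(5×5) implied by the 12 constraints:

  i=1: 0, 1, 1, 1, 1
  i=2: 0, 1, 1, 1, 2
  i=3: 0, 1, 1, 2, 3
  i=4: 0, 1, 2, 3, 4
  i=5: 1, 2, 3, 4, 5

giving w = (2, 5, 4, 3, 1) via Δ²R.

|D(w)|=7, |Ess(w)|=3:

[(2, 4, 1), (3, 3, 1), (4, 1, 0)]


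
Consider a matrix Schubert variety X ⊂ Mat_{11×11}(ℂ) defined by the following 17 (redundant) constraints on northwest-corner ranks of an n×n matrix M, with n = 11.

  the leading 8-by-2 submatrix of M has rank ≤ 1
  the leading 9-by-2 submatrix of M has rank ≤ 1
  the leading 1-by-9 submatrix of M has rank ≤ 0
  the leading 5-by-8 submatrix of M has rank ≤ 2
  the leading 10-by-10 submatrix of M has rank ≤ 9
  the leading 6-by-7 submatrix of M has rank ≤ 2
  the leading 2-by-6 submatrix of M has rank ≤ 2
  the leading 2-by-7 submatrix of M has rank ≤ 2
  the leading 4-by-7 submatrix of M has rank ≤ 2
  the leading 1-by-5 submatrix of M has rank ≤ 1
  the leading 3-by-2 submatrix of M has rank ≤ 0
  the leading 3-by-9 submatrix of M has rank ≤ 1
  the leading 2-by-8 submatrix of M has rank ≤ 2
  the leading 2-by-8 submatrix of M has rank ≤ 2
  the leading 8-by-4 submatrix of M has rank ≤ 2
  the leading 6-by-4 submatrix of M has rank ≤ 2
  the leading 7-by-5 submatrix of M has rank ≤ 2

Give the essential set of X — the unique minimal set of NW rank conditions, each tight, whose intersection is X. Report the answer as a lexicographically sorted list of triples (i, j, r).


Recovering R(i,j) via the rank-extension bound from the 17 conditions:

  i=1: 0 | 0 | 0 | 0 | 0 | 0 | 0 | 0 | 0 | 1 | 1
  i=2: 0 | 0 | 1 | 1 | 1 | 1 | 1 | 1 | 1 | 2 | 2
  i=3: 0 | 0 | 1 | 1 | 1 | 1 | 1 | 1 | 1 | 2 | 3
  i=4: 1 | 1 | 2 | 2 | 2 | 2 | 2 | 2 | 2 | 3 | 4
  i=5: 1 | 1 | 2 | 2 | 2 | 2 | 2 | 2 | 3 | 4 | 5
  i=6: 1 | 1 | 2 | 2 | 2 | 2 | 2 | 3 | 4 | 5 | 6
  i=7: 1 | 1 | 2 | 2 | 2 | 3 | 3 | 4 | 5 | 6 | 7
  i=8: 1 | 1 | 2 | 2 | 3 | 4 | 4 | 5 | 6 | 7 | 8
  i=9: 1 | 1 | 2 | 3 | 4 | 5 | 5 | 6 | 7 | 8 | 9
  i=10: 1 | 2 | 3 | 4 | 5 | 6 | 6 | 7 | 8 | 9 | 10
  i=11: 1 | 2 | 3 | 4 | 5 | 6 | 7 | 8 | 9 | 10 | 11

so w = (10, 3, 11, 1, 9, 8, 6, 5, 4, 2, 7).

|D(w)|=36, |Ess(w)|=8:

[(1, 9, 0), (3, 2, 0), (3, 9, 1), (5, 8, 2), (6, 7, 2), (7, 5, 2), (8, 4, 2), (9, 2, 1)]


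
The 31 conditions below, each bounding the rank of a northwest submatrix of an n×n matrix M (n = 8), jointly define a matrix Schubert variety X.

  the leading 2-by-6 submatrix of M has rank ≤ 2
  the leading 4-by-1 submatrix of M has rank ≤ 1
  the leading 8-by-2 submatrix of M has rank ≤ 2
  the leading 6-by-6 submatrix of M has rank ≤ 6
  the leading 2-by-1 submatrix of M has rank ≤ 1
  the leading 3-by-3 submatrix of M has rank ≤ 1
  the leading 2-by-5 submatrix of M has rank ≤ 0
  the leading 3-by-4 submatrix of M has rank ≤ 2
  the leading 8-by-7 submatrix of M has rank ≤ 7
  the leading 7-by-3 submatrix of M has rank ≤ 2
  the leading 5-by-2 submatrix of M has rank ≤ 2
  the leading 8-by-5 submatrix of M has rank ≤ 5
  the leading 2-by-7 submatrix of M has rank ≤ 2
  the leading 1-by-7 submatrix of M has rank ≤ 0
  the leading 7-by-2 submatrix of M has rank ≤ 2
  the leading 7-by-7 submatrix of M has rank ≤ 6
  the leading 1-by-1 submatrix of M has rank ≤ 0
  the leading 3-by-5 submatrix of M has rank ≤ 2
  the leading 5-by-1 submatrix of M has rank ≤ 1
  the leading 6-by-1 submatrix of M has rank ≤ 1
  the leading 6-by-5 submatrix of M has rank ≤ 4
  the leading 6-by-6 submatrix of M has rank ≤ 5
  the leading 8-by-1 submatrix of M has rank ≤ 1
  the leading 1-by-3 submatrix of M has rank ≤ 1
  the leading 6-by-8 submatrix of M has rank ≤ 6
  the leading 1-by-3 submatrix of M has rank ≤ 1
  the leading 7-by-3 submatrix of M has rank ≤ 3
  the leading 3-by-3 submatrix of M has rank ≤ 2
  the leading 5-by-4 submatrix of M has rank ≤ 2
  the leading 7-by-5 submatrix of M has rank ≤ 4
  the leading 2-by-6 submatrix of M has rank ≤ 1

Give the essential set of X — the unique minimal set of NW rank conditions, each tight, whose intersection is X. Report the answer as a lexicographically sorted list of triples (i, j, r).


Computing R[i][j] = min implied NW-rank bound (n=8, 31 conditions):

  row 1: 0 | 0 | 0 | 0 | 0 | 0 | 0 | 1
  row 2: 0 | 0 | 0 | 0 | 0 | 1 | 1 | 2
  row 3: 1 | 1 | 1 | 1 | 1 | 2 | 2 | 3
  row 4: 1 | 2 | 2 | 2 | 2 | 3 | 3 | 4
  row 5: 1 | 2 | 2 | 2 | 3 | 4 | 4 | 5
  row 6: 1 | 2 | 2 | 3 | 4 | 5 | 5 | 6
  row 7: 1 | 2 | 2 | 3 | 4 | 5 | 6 | 7
  row 8: 1 | 2 | 3 | 4 | 5 | 6 | 7 | 8

the unique w with this rank table is (8, 6, 1, 2, 5, 4, 7, 3).

ℓ(w)=16; the 4 essential cells (i,j,r):

[(1, 7, 0), (2, 5, 0), (5, 4, 2), (7, 3, 2)]


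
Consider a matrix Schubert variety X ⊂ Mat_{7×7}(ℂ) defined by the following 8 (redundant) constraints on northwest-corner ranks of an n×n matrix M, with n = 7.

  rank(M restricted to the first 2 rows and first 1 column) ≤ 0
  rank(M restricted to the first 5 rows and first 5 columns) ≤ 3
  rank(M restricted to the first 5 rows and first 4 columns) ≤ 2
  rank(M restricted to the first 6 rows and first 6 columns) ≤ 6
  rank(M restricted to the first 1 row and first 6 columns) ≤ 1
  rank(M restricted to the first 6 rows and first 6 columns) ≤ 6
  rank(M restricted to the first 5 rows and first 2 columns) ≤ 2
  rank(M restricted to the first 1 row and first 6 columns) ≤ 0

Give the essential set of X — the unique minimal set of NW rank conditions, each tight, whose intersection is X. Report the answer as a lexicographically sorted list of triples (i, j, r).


Propagating the 8 rank bounds to every northwest block:

  0 0 0 0 0 0 1
  0 1 1 1 1 1 2
  1 2 2 2 2 2 3
  1 2 2 2 3 3 4
  1 2 2 2 3 4 5
  1 2 3 3 4 5 6
  1 2 3 4 5 6 7

the unique w with this rank table is (7, 2, 1, 5, 6, 3, 4).

Fulton essential set (3 of the 11 Rothe cells):

[(1, 6, 0), (2, 1, 0), (5, 4, 2)]


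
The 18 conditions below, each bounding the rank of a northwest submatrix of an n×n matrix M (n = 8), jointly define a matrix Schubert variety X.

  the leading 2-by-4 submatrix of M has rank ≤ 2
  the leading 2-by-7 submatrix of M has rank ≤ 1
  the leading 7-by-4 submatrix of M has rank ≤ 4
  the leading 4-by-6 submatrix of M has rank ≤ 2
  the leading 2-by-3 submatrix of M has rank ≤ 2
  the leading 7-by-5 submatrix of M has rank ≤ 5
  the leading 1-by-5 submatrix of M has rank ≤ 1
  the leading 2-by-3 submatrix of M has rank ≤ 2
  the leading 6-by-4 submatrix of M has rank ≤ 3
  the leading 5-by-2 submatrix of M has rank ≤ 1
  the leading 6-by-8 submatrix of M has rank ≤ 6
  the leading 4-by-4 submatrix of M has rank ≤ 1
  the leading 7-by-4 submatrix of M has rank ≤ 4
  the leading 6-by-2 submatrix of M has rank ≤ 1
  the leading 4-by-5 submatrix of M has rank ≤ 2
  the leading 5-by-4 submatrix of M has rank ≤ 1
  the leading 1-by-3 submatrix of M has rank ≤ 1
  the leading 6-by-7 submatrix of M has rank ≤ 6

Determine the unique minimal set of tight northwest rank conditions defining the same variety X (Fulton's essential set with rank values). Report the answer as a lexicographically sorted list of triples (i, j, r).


Computing R[i][j] = min implied NW-rank bound (n=8, 18 conditions):

  R[1]: 1 1 1 1 1 1 1 1
  R[2]: 1 1 1 1 1 1 1 2
  R[3]: 1 1 1 1 2 2 2 3
  R[4]: 1 1 1 1 2 2 3 4
  R[5]: 1 1 1 1 2 3 4 5
  R[6]: 1 1 2 2 3 4 5 6
  R[7]: 1 2 3 3 4 5 6 7
  R[8]: 1 2 3 4 5 6 7 8

giving w = (1, 8, 5, 7, 6, 3, 2, 4) via Δ²R.

D(w) has 17 cells with 4 SE-corners; essential set:

[(2, 7, 1), (4, 6, 2), (5, 4, 1), (6, 2, 1)]


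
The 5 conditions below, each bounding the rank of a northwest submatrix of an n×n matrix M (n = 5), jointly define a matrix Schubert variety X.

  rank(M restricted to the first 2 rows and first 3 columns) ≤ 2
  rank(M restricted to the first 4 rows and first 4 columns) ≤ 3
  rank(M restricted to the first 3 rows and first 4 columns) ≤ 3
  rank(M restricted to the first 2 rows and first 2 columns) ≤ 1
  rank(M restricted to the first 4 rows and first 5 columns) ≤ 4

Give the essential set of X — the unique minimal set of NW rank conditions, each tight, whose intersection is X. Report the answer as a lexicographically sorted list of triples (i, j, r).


Propagating the 5 rank bounds to every northwest block:

  i=1: 1  1  1  1  1
  i=2: 1  1  2  2  2
  i=3: 1  2  3  3  3
  i=4: 1  2  3  3  4
  i=5: 1  2  3  4  5

the unique w with this rank table is (1, 3, 2, 5, 4).

2 SE-corners of the 2-cell Rothe diagram give Ess(w):

[(2, 2, 1), (4, 4, 3)]


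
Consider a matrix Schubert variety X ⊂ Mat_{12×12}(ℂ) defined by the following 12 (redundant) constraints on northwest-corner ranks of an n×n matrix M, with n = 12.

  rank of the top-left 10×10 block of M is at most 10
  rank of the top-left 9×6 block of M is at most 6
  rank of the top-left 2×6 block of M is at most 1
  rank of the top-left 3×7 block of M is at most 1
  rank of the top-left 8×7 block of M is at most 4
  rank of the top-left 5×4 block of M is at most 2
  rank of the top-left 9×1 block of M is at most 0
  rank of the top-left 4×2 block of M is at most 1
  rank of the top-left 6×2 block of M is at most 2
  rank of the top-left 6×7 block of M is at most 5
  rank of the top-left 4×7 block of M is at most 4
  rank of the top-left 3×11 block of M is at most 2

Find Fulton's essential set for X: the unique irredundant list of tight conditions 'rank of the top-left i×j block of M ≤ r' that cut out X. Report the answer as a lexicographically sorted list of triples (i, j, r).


Rank table r_w(12×12) implied by the 12 constraints:

  R[1]: 0 | 1 | 1 | 1 | 1 | 1 | 1 | 1 | 1 | 1 | 1 | 1
  R[2]: 0 | 1 | 1 | 1 | 1 | 1 | 1 | 2 | 2 | 2 | 2 | 2
  R[3]: 0 | 1 | 1 | 1 | 1 | 1 | 1 | 2 | 2 | 2 | 2 | 3
  R[4]: 0 | 1 | 2 | 2 | 2 | 2 | 2 | 3 | 3 | 3 | 3 | 4
  R[5]: 0 | 1 | 2 | 2 | 3 | 3 | 3 | 4 | 4 | 4 | 4 | 5
  R[6]: 0 | 1 | 2 | 3 | 4 | 4 | 4 | 5 | 5 | 5 | 5 | 6
  R[7]: 0 | 1 | 2 | 3 | 4 | 4 | 4 | 5 | 6 | 6 | 6 | 7
  R[8]: 0 | 1 | 2 | 3 | 4 | 4 | 4 | 5 | 6 | 7 | 7 | 8
  R[9]: 0 | 1 | 2 | 3 | 4 | 5 | 5 | 6 | 7 | 8 | 8 | 9
  R[10]: 1 | 2 | 3 | 4 | 5 | 6 | 6 | 7 | 8 | 9 | 9 | 10
  R[11]: 1 | 2 | 3 | 4 | 5 | 6 | 7 | 8 | 9 | 10 | 10 | 11
  R[12]: 1 | 2 | 3 | 4 | 5 | 6 | 7 | 8 | 9 | 10 | 11 | 12

reading off 1-entries of Δ²R: w = (2, 8, 12, 3, 5, 4, 9, 10, 6, 1, 7, 11).

ℓ(w)=27; the 5 essential cells (i,j,r):

[(3, 7, 1), (3, 11, 2), (5, 4, 2), (8, 7, 4), (9, 1, 0)]


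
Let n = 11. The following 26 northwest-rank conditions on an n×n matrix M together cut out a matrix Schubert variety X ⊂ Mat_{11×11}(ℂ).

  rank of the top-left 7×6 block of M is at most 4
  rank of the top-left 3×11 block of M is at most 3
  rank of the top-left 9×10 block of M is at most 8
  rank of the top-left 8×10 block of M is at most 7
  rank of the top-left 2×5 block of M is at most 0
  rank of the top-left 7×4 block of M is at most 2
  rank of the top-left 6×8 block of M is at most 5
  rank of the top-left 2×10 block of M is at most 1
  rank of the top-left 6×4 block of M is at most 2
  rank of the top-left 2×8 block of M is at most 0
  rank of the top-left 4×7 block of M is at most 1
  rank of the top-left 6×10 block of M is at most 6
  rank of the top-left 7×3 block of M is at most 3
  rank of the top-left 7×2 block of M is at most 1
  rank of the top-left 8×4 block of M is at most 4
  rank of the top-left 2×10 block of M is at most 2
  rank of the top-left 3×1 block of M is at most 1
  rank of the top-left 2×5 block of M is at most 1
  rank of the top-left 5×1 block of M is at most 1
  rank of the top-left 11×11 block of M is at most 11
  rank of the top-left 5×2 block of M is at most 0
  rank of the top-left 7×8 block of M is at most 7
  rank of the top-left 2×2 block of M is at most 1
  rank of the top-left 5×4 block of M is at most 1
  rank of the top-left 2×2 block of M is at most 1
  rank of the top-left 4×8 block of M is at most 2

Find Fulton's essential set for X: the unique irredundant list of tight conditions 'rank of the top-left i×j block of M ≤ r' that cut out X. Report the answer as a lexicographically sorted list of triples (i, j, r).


Reconstructing r_w from the 26 given conditions:

  row 1: 0  0  0  0  0  0  0  0  1  1  1
  row 2: 0  0  0  0  0  0  0  0  1  1  2
  row 3: 0  0  1  1  1  1  1  1  2  2  3
  row 4: 0  0  1  1  1  1  1  2  3  3  4
  row 5: 0  0  1  1  2  2  2  3  4  4  5
  row 6: 1  1  2  2  3  3  3  4  5  5  6
  row 7: 1  1  2  2  3  4  4  5  6  6  7
  row 8: 1  2  3  3  4  5  5  6  7  7  8
  row 9: 1  2  3  4  5  6  6  7  8  8  9
  row 10: 1  2  3  4  5  6  7  8  9  9  10
  row 11: 1  2  3  4  5  6  7  8  9  10  11

hence w(1..11) = (9, 11, 3, 8, 5, 1, 6, 2, 4, 7, 10).

|D(w)|=30, |Ess(w)|=7:

[(2, 8, 0), (2, 10, 1), (4, 7, 1), (5, 2, 0), (5, 4, 1), (7, 2, 1), (7, 4, 2)]


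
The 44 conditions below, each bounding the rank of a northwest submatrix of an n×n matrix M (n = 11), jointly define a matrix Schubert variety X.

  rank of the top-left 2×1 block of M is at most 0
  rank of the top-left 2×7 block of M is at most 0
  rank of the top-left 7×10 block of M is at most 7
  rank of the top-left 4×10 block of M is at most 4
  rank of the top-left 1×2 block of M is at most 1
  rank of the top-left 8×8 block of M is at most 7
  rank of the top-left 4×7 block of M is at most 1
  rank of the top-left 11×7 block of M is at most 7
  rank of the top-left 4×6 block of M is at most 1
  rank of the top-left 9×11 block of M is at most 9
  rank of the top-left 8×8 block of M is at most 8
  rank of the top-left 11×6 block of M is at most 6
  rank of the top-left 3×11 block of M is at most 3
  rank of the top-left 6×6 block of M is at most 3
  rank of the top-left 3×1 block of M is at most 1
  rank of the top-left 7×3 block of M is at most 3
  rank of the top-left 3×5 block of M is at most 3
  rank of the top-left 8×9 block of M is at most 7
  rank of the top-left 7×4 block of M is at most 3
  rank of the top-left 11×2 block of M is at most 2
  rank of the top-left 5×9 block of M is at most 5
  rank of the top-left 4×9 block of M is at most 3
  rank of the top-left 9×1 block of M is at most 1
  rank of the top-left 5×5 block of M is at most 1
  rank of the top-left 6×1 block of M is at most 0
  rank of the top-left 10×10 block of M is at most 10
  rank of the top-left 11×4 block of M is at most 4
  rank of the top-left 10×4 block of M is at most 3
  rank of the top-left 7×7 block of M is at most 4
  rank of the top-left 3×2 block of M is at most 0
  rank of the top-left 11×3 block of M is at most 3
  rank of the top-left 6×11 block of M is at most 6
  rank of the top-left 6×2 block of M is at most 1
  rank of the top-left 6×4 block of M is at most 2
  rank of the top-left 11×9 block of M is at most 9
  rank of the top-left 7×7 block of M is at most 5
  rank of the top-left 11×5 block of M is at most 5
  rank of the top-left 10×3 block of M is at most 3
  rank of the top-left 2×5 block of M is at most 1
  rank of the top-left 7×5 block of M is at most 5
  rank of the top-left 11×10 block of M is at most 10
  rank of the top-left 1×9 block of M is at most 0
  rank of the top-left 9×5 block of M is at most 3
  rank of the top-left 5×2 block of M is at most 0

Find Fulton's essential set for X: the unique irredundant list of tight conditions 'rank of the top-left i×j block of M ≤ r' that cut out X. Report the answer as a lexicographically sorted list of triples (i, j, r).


Recovering R(i,j) via the rank-extension bound from the 44 conditions:

  i=1: 0 0 0 0 0 0 0 0 0 1 1
  i=2: 0 0 0 0 0 0 0 1 1 2 2
  i=3: 0 0 1 1 1 1 1 2 2 3 3
  i=4: 0 0 1 1 1 1 1 2 3 4 4
  i=5: 0 0 1 1 1 2 2 3 4 5 5
  i=6: 0 1 2 2 2 3 3 4 5 6 6
  i=7: 1 2 3 3 3 4 4 5 6 7 7
  i=8: 1 2 3 3 3 4 5 6 7 8 8
  i=9: 1 2 3 3 3 4 5 6 7 8 9
  i=10: 1 2 3 3 4 5 6 7 8 9 10
  i=11: 1 2 3 4 5 6 7 8 9 10 11

hence w(1..11) = (10, 8, 3, 9, 6, 2, 1, 7, 11, 5, 4).

Rothe diagram D(w) (34 cells), 8 SE-corners (essential conditions):

[(1, 9, 0), (2, 7, 0), (4, 7, 1), (5, 2, 0), (5, 5, 1), (6, 1, 0), (9, 5, 3), (10, 4, 3)]


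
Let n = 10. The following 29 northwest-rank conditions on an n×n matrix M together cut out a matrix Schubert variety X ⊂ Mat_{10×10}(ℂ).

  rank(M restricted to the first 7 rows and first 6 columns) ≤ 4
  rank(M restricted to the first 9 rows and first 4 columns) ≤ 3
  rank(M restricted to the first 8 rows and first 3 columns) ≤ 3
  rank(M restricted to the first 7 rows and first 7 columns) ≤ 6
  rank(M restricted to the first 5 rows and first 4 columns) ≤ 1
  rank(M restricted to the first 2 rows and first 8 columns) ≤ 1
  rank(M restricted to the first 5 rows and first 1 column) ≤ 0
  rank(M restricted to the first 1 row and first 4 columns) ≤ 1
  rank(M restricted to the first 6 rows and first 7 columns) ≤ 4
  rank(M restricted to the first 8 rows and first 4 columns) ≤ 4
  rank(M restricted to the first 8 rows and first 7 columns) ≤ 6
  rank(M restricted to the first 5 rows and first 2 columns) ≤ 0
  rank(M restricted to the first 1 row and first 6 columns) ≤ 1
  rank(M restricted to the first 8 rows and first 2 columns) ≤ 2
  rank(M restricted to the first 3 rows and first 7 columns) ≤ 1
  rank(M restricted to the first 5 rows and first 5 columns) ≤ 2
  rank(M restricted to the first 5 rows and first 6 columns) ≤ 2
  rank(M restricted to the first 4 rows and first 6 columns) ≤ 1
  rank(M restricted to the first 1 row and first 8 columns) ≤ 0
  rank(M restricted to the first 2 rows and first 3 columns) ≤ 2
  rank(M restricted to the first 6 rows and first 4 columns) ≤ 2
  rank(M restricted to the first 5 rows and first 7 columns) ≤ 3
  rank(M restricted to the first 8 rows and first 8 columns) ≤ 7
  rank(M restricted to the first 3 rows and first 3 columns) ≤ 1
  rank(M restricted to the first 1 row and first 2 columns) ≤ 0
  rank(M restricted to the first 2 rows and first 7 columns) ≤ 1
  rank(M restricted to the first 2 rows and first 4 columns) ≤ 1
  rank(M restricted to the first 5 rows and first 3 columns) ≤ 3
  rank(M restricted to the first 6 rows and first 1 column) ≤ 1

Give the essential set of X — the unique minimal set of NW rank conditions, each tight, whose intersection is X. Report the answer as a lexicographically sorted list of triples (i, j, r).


Recovering R(i,j) via the rank-extension bound from the 29 conditions:

  0 0 0 0 0 0 0 0 1 1
  0 0 1 1 1 1 1 1 2 2
  0 0 1 1 1 1 1 2 3 3
  0 0 1 1 1 1 2 3 4 4
  0 0 1 1 2 2 3 4 5 5
  1 1 2 2 3 3 4 5 6 6
  1 2 3 3 4 4 5 6 7 7
  1 2 3 3 4 5 6 7 8 8
  1 2 3 3 4 5 6 7 8 9
  1 2 3 4 5 6 7 8 9 10

reading off 1-entries of Δ²R: w = (9, 3, 8, 7, 5, 1, 2, 6, 10, 4).

Rothe diagram D(w) (26 cells), 6 SE-corners (essential conditions):

[(1, 8, 0), (3, 7, 1), (4, 6, 1), (5, 2, 0), (5, 4, 1), (9, 4, 3)]


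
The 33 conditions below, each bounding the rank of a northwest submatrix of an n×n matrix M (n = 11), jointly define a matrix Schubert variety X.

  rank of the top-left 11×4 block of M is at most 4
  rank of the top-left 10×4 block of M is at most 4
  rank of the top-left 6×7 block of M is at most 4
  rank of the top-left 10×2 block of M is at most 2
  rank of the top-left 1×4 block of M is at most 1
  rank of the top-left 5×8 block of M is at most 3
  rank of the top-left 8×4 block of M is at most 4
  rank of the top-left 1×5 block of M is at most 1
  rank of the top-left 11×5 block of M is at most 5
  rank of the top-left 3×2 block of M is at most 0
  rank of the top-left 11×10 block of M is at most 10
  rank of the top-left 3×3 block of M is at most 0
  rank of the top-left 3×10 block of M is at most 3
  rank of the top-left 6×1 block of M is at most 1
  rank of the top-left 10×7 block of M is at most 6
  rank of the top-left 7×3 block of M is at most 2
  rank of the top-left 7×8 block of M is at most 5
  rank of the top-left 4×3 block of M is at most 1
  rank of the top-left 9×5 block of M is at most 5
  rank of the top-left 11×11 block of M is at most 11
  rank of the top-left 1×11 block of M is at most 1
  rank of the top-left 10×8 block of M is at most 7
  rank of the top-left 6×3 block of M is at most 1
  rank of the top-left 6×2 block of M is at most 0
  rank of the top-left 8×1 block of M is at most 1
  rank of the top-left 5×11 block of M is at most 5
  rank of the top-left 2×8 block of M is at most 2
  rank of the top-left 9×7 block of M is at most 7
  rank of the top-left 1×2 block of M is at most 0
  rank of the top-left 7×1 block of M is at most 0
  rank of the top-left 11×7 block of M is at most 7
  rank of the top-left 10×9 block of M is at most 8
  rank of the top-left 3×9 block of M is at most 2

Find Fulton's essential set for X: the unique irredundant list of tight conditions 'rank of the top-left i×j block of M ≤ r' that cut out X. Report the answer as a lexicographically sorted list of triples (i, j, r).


Computing R[i][j] = min implied NW-rank bound (n=11, 33 conditions):

  R[1]: 0 | 0 | 0 | 1 | 1 | 1 | 1 | 1 | 1 | 1 | 1
  R[2]: 0 | 0 | 0 | 1 | 2 | 2 | 2 | 2 | 2 | 2 | 2
  R[3]: 0 | 0 | 0 | 1 | 2 | 2 | 2 | 2 | 2 | 3 | 3
  R[4]: 0 | 0 | 1 | 2 | 3 | 3 | 3 | 3 | 3 | 4 | 4
  R[5]: 0 | 0 | 1 | 2 | 3 | 3 | 3 | 3 | 4 | 5 | 5
  R[6]: 0 | 0 | 1 | 2 | 3 | 4 | 4 | 4 | 5 | 6 | 6
  R[7]: 0 | 1 | 2 | 3 | 4 | 5 | 5 | 5 | 6 | 7 | 7
  R[8]: 1 | 2 | 3 | 4 | 5 | 6 | 6 | 6 | 7 | 8 | 8
  R[9]: 1 | 2 | 3 | 4 | 5 | 6 | 6 | 7 | 8 | 9 | 9
  R[10]: 1 | 2 | 3 | 4 | 5 | 6 | 6 | 7 | 8 | 9 | 10
  R[11]: 1 | 2 | 3 | 4 | 5 | 6 | 7 | 8 | 9 | 10 | 11

giving w = (4, 5, 10, 3, 9, 6, 2, 1, 8, 11, 7) via Δ²R.

6 SE-corners of the 25-cell Rothe diagram give Ess(w):

[(3, 3, 0), (3, 9, 2), (5, 8, 3), (6, 2, 0), (7, 1, 0), (10, 7, 6)]


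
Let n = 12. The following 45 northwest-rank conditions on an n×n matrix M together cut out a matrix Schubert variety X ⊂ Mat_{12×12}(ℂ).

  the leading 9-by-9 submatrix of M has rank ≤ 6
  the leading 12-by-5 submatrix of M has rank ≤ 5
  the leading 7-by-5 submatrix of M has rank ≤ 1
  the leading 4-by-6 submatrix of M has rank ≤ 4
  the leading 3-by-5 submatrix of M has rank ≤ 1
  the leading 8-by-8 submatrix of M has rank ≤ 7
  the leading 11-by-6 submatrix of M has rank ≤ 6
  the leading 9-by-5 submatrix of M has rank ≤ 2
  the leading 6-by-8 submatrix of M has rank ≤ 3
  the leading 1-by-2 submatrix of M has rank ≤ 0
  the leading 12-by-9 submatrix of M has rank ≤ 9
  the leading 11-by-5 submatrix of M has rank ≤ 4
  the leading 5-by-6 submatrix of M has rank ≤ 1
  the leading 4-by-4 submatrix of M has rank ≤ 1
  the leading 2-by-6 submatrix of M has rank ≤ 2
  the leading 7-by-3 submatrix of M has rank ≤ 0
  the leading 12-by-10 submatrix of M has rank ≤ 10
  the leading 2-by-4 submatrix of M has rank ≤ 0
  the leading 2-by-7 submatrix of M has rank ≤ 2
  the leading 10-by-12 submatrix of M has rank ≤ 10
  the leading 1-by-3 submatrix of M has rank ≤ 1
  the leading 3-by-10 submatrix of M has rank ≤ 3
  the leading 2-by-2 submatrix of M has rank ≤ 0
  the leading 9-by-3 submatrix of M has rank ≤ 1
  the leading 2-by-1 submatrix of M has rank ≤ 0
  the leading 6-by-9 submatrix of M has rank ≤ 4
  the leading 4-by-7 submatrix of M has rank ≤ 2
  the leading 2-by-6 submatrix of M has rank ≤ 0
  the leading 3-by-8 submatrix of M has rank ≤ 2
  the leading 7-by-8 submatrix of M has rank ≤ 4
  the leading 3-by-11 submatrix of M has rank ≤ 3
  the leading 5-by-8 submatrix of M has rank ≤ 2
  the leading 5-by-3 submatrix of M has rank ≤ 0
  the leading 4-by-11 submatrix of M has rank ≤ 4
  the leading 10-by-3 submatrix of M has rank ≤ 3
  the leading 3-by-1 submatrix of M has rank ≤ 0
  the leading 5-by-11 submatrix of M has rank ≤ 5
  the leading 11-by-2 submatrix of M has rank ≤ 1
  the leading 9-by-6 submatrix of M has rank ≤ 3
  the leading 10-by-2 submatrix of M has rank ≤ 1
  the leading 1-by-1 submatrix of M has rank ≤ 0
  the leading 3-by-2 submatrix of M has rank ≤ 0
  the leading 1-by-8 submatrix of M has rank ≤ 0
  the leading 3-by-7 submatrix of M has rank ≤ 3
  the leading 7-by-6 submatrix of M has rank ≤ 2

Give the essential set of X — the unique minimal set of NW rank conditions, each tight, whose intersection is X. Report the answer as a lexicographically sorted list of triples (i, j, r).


Propagating the 45 rank bounds to every northwest block:

  R[1]: 0  0  0  0  0  0  0  0  1  1  1  1
  R[2]: 0  0  0  0  0  0  1  1  2  2  2  2
  R[3]: 0  0  0  1  1  1  2  2  3  3  3  3
  R[4]: 0  0  0  1  1  1  2  2  3  4  4  4
  R[5]: 0  0  0  1  1  1  2  2  3  4  5  5
  R[6]: 0  0  0  1  1  2  3  3  4  5  6  6
  R[7]: 0  0  0  1  1  2  3  4  5  6  7  7
  R[8]: 1  1  1  2  2  3  4  5  6  7  8  8
  R[9]: 1  1  1  2  2  3  4  5  6  7  8  9
  R[10]: 1  1  2  3  3  4  5  6  7  8  9  10
  R[11]: 1  1  2  3  4  5  6  7  8  9  10  11
  R[12]: 1  2  3  4  5  6  7  8  9  10  11  12

the unique w with this rank table is (9, 7, 4, 10, 11, 6, 8, 1, 12, 3, 5, 2).

Fulton essential set (9 of the 42 Rothe cells):

[(1, 8, 0), (2, 6, 0), (5, 6, 1), (5, 8, 2), (7, 3, 0), (7, 5, 1), (9, 3, 1), (9, 5, 2), (11, 2, 1)]


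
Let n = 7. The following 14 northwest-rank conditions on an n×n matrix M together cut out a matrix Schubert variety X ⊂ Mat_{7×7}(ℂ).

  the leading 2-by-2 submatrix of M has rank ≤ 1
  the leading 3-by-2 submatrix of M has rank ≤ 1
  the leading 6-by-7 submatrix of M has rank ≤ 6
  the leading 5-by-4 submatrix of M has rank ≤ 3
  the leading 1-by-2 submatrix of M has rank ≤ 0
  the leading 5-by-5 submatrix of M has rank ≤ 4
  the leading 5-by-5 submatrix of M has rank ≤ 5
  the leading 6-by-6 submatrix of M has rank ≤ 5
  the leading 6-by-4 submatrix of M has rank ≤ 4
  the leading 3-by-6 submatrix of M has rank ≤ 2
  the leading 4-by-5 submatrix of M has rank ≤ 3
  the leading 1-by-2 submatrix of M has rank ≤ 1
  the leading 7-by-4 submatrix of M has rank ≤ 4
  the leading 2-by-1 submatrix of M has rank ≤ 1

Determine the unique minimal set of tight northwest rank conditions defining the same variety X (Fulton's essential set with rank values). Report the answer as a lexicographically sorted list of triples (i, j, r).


The tightest implied rank at each (i,j), from the 14 conditions:

  0, 0, 1, 1, 1, 1, 1
  1, 1, 2, 2, 2, 2, 2
  1, 1, 2, 2, 2, 2, 3
  1, 2, 3, 3, 3, 3, 4
  1, 2, 3, 3, 4, 4, 5
  1, 2, 3, 4, 5, 5, 6
  1, 2, 3, 4, 5, 6, 7

so w = (3, 1, 7, 2, 5, 4, 6).

Fulton essential set (4 of the 7 Rothe cells):

[(1, 2, 0), (3, 2, 1), (3, 6, 2), (5, 4, 3)]


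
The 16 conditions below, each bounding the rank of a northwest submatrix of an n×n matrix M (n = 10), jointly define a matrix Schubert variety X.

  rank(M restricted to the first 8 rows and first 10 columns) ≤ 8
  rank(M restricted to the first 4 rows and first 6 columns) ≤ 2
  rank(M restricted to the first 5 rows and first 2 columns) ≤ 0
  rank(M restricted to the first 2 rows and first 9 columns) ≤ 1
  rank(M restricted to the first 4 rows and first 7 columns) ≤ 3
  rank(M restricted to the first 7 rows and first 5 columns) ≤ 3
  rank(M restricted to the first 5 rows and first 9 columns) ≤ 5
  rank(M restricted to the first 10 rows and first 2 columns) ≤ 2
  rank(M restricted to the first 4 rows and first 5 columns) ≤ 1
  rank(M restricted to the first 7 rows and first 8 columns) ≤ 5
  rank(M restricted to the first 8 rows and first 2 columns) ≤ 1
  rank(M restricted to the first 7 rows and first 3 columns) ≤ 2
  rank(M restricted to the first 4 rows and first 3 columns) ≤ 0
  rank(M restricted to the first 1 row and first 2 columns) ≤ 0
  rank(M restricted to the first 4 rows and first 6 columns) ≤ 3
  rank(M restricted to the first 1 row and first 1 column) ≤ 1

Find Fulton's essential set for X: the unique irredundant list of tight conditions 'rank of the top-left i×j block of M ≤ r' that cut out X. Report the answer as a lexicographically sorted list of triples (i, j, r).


The tightest implied rank at each (i,j), from the 16 conditions:

  0 | 0 | 0 | 1 | 1 | 1 | 1 | 1 | 1 | 1
  0 | 0 | 0 | 1 | 1 | 1 | 1 | 1 | 1 | 2
  0 | 0 | 0 | 1 | 1 | 2 | 2 | 2 | 2 | 3
  0 | 0 | 0 | 1 | 1 | 2 | 3 | 3 | 3 | 4
  0 | 0 | 1 | 2 | 2 | 3 | 4 | 4 | 4 | 5
  1 | 1 | 2 | 3 | 3 | 4 | 5 | 5 | 5 | 6
  1 | 1 | 2 | 3 | 3 | 4 | 5 | 5 | 6 | 7
  1 | 1 | 2 | 3 | 4 | 5 | 6 | 6 | 7 | 8
  1 | 2 | 3 | 4 | 5 | 6 | 7 | 7 | 8 | 9
  1 | 2 | 3 | 4 | 5 | 6 | 7 | 8 | 9 | 10

hence w(1..10) = (4, 10, 6, 7, 3, 1, 9, 5, 2, 8).

D(w) has 25 cells with 7 SE-corners; essential set:

[(2, 9, 1), (4, 3, 0), (4, 5, 1), (5, 2, 0), (7, 5, 3), (7, 8, 5), (8, 2, 1)]
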